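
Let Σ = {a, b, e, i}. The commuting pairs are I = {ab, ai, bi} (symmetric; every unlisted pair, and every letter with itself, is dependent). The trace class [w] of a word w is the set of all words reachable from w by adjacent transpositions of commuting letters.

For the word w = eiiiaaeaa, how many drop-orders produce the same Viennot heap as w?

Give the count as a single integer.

0(e) covers ∅
1(i) covers 0:e
2(i) covers 1:i
3(i) covers 2:i
4(a) covers 0:e
5(a) covers 4:a
6(e) covers 3:i, 5:a
7(a) covers 6:e
8(a) covers 7:a
floor of heap: 0:e
completions by unplaced set U, small U first (add the entries for U minus each lowest piece of U):
  |U|=1: {8}:1
  |U|=2: {7,8}:1
  |U|=3: {6,7,8}:1
  |U|=4: {3,6,7,8}:1  {5,6,7,8}:1
  |U|=5: {2,3,6,7,8}:1  {3,5,6,7,8}:2  {4,5,6,7,8}:1
  |U|=6: {1,2,3,6,7,8}:1  {2,3,5,6,7,8}:3  {3,4,5,6,7,8}:3
  |U|=7: {1,2,3,5,6,7,8}:4  {2,3,4,5,6,7,8}:6
  start at 0(e): 10

10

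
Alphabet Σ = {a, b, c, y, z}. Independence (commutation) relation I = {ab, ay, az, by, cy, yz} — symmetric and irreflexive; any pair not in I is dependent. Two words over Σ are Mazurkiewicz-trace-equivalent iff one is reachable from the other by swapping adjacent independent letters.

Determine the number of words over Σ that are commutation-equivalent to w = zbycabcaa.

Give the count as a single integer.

#0=z has no predecessor
#1=b depends on [0:z]
#2=y has no predecessor
#3=c depends on [1:b]
#4=a depends on [3:c]
#5=b depends on [3:c]
#6=c depends on [4:a, 5:b]
#7=a depends on [6:c]
#8=a depends on [7:a]
sources: [0:z, 2:y]
N(rest) = Σ N(rest − s) over sources s of rest; N(one piece) = 1:
  size 1 → [2]=1  [8]=1
  size 2 → [2,8]=2  [7,8]=1
  size 3 → [2,7,8]=3  [6,7,8]=1
  size 4 → [2,6,7,8]=4  [4,6,7,8]=1  [5,6,7,8]=1
  size 5 → [2,4,6,7,8]=5  [2,5,6,7,8]=5  [4,5,6,7,8]=2
  size 6 → [2,4,5,6,7,8]=12  [3,4,5,6,7,8]=2
  size 7 → [1,3,4,5,6,7,8]=2  [2,3,4,5,6,7,8]=14
  first=0(z) contributes 16
  first=2(y) contributes 2
|[w]| = 18

18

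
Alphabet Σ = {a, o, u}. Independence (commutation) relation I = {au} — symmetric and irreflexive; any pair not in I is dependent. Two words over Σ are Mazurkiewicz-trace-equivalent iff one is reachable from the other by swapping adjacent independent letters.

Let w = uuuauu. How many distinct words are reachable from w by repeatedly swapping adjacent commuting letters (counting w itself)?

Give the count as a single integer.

6

piece 0:u — minimal
piece 1:u rests on {0:u}
piece 2:u rests on {1:u}
piece 3:a — minimal
piece 4:u rests on {2:u}
piece 5:u rests on {4:u}
minimal pieces: {0:u, 3:a}
ways to finish when only these pieces remain (= sum over removing one remaining piece with nothing left below it):
  1 left: {3}→1  {5}→1
  2 left: {3,5}→2  {4,5}→1
  3 left: {2,4,5}→1  {3,4,5}→3
  4 left: {1,2,4,5}→1  {2,3,4,5}→4
  placing 0:u first → 5 extensions
  placing 3:a first → 1 extensions
total linear extensions = 6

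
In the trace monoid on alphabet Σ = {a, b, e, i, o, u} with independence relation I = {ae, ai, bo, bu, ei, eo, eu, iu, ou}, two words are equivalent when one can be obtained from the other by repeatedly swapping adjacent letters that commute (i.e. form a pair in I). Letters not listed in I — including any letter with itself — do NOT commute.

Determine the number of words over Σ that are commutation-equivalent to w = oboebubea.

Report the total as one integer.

piece 0:o — minimal
piece 1:b — minimal
piece 2:o rests on {0:o}
piece 3:e rests on {1:b}
piece 4:b rests on {3:e}
piece 5:u — minimal
piece 6:b rests on {4:b}
piece 7:e rests on {6:b}
piece 8:a rests on {2:o, 5:u, 6:b}
minimal pieces: {0:o, 1:b, 5:u}
ways to finish when only these pieces remain (= sum over removing one remaining piece with nothing left below it):
  1 left: {7}→1  {8}→1
  2 left: {2,8}→1  {5,8}→1  {7,8}→2
  3 left: {0,2,8}→1  {2,5,8}→2  {2,7,8}→3  {5,7,8}→3  {6,7,8}→2
  4 left: {0,2,5,8}→3  {0,2,7,8}→4  {2,5,7,8}→8  {2,6,7,8}→5  {4,6,7,8}→2  {5,6,7,8}→5
  5 left: {0,2,5,7,8}→15  {0,2,6,7,8}→9  {2,4,6,7,8}→7  {2,5,6,7,8}→18  {3,4,6,7,8}→2  {4,5,6,7,8}→7
  6 left: {0,2,4,6,7,8}→16  {0,2,5,6,7,8}→42  {1,3,4,6,7,8}→2  {2,3,4,6,7,8}→9  {2,4,5,6,7,8}→32  {3,4,5,6,7,8}→9
  7 left: {0,2,3,4,6,7,8}→25  {0,2,4,5,6,7,8}→90  {1,2,3,4,6,7,8}→11  {1,3,4,5,6,7,8}→11  {2,3,4,5,6,7,8}→50
  placing 0:o first → 72 extensions
  placing 1:b first → 165 extensions
  placing 5:u first → 36 extensions
total linear extensions = 273

273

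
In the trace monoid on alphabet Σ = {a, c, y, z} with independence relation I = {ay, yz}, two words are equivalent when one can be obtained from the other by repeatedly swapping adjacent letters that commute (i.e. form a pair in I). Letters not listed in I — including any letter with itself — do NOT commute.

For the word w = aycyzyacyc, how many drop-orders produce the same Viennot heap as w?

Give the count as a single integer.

12

drop 0:a onto floor
drop 1:y onto floor
drop 2:c onto {0:a, 1:y}
drop 3:y onto {2:c}
drop 4:z onto {2:c}
drop 5:y onto {3:y}
drop 6:a onto {4:z}
drop 7:c onto {5:y, 6:a}
drop 8:y onto {7:c}
drop 9:c onto {8:y}
ground layer = {0:a, 1:y}
drop-orders for the pieces not yet dropped (sum over which currently-grounded one goes next):
  1 to go: {9} 1
  2 to go: {8,9} 1
  3 to go: {7,8,9} 1
  4 to go: {5,7,8,9} 1  {6,7,8,9} 1
  5 to go: {3,5,7,8,9} 1  {4,6,7,8,9} 1  {5,6,7,8,9} 2
  6 to go: {3,5,6,7,8,9} 3  {4,5,6,7,8,9} 3
  7 to go: {3,4,5,6,7,8,9} 6
  8 to go: {2,3,4,5,6,7,8,9} 6
  if 0:a drops first: 6 orders
  if 1:y drops first: 6 orders
heap linearizations: 12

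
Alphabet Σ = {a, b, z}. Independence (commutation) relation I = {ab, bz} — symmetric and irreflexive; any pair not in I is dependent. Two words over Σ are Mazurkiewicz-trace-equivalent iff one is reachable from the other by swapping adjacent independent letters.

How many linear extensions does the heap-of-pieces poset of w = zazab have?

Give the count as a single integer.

5

drop 0:z onto floor
drop 1:a onto {0:z}
drop 2:z onto {1:a}
drop 3:a onto {2:z}
drop 4:b onto floor
ground layer = {0:z, 4:b}
drop-orders for the pieces not yet dropped (sum over which currently-grounded one goes next):
  1 to go: {3} 1  {4} 1
  2 to go: {2,3} 1  {3,4} 2
  3 to go: {1,2,3} 1  {2,3,4} 3
  if 0:z drops first: 4 orders
  if 4:b drops first: 1 orders
heap linearizations: 5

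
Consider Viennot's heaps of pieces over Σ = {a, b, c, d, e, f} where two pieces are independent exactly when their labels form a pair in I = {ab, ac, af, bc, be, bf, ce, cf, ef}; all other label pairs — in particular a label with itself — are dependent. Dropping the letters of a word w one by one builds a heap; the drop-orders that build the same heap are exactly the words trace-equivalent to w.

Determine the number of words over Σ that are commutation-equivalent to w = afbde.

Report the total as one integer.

6

0(a) covers ∅
1(f) covers ∅
2(b) covers ∅
3(d) covers 0:a, 1:f, 2:b
4(e) covers 3:d
floor of heap: 0:a, 1:f, 2:b
completions by unplaced set U, small U first (add the entries for U minus each lowest piece of U):
  |U|=1: {4}:1
  |U|=2: {3,4}:1
  |U|=3: {0,3,4}:1  {1,3,4}:1  {2,3,4}:1
  start at 0(a): 2
  start at 1(f): 2
  start at 2(b): 2
sum over floor = 6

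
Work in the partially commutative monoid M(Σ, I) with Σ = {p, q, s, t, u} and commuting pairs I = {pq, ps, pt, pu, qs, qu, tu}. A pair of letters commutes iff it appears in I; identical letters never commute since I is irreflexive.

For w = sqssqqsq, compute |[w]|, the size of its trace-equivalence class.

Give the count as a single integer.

drop 0:s onto floor
drop 1:q onto floor
drop 2:s onto {0:s}
drop 3:s onto {2:s}
drop 4:q onto {1:q}
drop 5:q onto {4:q}
drop 6:s onto {3:s}
drop 7:q onto {5:q}
ground layer = {0:s, 1:q}
drop-orders for the pieces not yet dropped (sum over which currently-grounded one goes next):
  1 to go: {6} 1  {7} 1
  2 to go: {3,6} 1  {5,7} 1  {6,7} 2
  3 to go: {2,3,6} 1  {3,6,7} 3  {4,5,7} 1  {5,6,7} 3
  4 to go: {0,2,3,6} 1  {1,4,5,7} 1  {2,3,6,7} 4  {3,5,6,7} 6  {4,5,6,7} 4
  5 to go: {0,2,3,6,7} 5  {1,4,5,6,7} 5  {2,3,5,6,7} 10  {3,4,5,6,7} 10
  6 to go: {0,2,3,5,6,7} 15  {1,3,4,5,6,7} 15  {2,3,4,5,6,7} 20
  if 0:s drops first: 35 orders
  if 1:q drops first: 35 orders
heap linearizations: 70

70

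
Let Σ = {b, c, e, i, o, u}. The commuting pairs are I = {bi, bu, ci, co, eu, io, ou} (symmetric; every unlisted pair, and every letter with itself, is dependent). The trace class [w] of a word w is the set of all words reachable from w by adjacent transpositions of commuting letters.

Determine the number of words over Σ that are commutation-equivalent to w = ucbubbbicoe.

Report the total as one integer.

0(u) covers ∅
1(c) covers 0:u
2(b) covers 1:c
3(u) covers 1:c
4(b) covers 2:b
5(b) covers 4:b
6(b) covers 5:b
7(i) covers 3:u
8(c) covers 3:u, 6:b
9(o) covers 6:b
10(e) covers 7:i, 8:c, 9:o
floor of heap: 0:u
completions by unplaced set U, small U first (add the entries for U minus each lowest piece of U):
  |U|=1: {10}:1
  |U|=2: {7,10}:1  {8,10}:1  {9,10}:1
  |U|=3: {7,8,10}:2  {7,9,10}:2  {8,9,10}:2
  |U|=4: {3,7,8,10}:2  {6,8,9,10}:2  {7,8,9,10}:6
  |U|=5: {3,7,8,9,10}:8  {5,6,8,9,10}:2  {6,7,8,9,10}:8
  |U|=6: {3,6,7,8,9,10}:16  {4,5,6,8,9,10}:2  {5,6,7,8,9,10}:10
  |U|=7: {2,4,5,6,8,9,10}:2  {3,5,6,7,8,9,10}:26  {4,5,6,7,8,9,10}:12
  |U|=8: {2,4,5,6,7,8,9,10}:14  {3,4,5,6,7,8,9,10}:38
  |U|=9: {2,3,4,5,6,7,8,9,10}:52
  start at 0(u): 52

52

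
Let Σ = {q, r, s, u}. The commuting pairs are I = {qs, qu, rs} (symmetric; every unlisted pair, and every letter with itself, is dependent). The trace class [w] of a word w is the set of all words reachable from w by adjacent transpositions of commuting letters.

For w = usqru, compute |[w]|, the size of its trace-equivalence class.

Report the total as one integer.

drop 0:u onto floor
drop 1:s onto {0:u}
drop 2:q onto floor
drop 3:r onto {0:u, 2:q}
drop 4:u onto {1:s, 3:r}
ground layer = {0:u, 2:q}
drop-orders for the pieces not yet dropped (sum over which currently-grounded one goes next):
  1 to go: {4} 1
  2 to go: {1,4} 1  {3,4} 1
  3 to go: {1,3,4} 2  {2,3,4} 1
  if 0:u drops first: 3 orders
  if 2:q drops first: 2 orders
heap linearizations: 5

5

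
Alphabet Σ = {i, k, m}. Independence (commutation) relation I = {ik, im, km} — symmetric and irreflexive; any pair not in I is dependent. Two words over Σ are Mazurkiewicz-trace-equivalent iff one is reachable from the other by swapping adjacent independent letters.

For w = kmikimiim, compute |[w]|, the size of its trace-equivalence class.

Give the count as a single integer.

drop 0:k onto floor
drop 1:m onto floor
drop 2:i onto floor
drop 3:k onto {0:k}
drop 4:i onto {2:i}
drop 5:m onto {1:m}
drop 6:i onto {4:i}
drop 7:i onto {6:i}
drop 8:m onto {5:m}
ground layer = {0:k, 1:m, 2:i}
drop-orders for the pieces not yet dropped (sum over which currently-grounded one goes next):
  1 to go: {3} 1  {7} 1  {8} 1
  2 to go: {0,3} 1  {3,7} 2  {3,8} 2  {5,8} 1  {6,7} 1  {7,8} 2
  3 to go: {0,3,7} 3  {0,3,8} 3  {1,5,8} 1  {3,5,8} 3  {3,6,7} 3  {3,7,8} 6  {4,6,7} 1  {5,7,8} 3  {6,7,8} 3
  4 to go: {0,3,5,8} 6  {0,3,6,7} 6  {0,3,7,8} 12  {1,3,5,8} 4  {1,5,7,8} 4  {2,4,6,7} 1  {3,4,6,7} 4  {3,5,7,8} 12  {3,6,7,8} 12  {4,6,7,8} 4  {5,6,7,8} 6
  5 to go: {0,1,3,5,8} 10  {0,3,4,6,7} 10  {0,3,5,7,8} 30  {0,3,6,7,8} 30  {1,3,5,7,8} 20  {1,5,6,7,8} 10  {2,3,4,6,7} 5  {2,4,6,7,8} 5  {3,4,6,7,8} 20  {3,5,6,7,8} 30  {4,5,6,7,8} 10
  6 to go: {0,1,3,5,7,8} 60  {0,2,3,4,6,7} 15  {0,3,4,6,7,8} 60  {0,3,5,6,7,8} 90  {1,3,5,6,7,8} 60  {1,4,5,6,7,8} 20  {2,3,4,6,7,8} 30  {2,4,5,6,7,8} 15  {3,4,5,6,7,8} 60
  7 to go: {0,1,3,5,6,7,8} 210  {0,2,3,4,6,7,8} 105  {0,3,4,5,6,7,8} 210  {1,2,4,5,6,7,8} 35  {1,3,4,5,6,7,8} 140  {2,3,4,5,6,7,8} 105
  if 0:k drops first: 280 orders
  if 1:m drops first: 420 orders
  if 2:i drops first: 560 orders
heap linearizations: 1260

1260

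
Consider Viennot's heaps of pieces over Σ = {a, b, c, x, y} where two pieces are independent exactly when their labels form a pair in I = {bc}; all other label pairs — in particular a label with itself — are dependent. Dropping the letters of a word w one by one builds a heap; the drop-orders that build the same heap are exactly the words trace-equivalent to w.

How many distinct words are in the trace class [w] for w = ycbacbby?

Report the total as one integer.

6

drop 0:y onto floor
drop 1:c onto {0:y}
drop 2:b onto {0:y}
drop 3:a onto {1:c, 2:b}
drop 4:c onto {3:a}
drop 5:b onto {3:a}
drop 6:b onto {5:b}
drop 7:y onto {4:c, 6:b}
ground layer = {0:y}
drop-orders for the pieces not yet dropped (sum over which currently-grounded one goes next):
  1 to go: {7} 1
  2 to go: {4,7} 1  {6,7} 1
  3 to go: {4,6,7} 2  {5,6,7} 1
  4 to go: {4,5,6,7} 3
  5 to go: {3,4,5,6,7} 3
  6 to go: {1,3,4,5,6,7} 3  {2,3,4,5,6,7} 3
  if 0:y drops first: 6 orders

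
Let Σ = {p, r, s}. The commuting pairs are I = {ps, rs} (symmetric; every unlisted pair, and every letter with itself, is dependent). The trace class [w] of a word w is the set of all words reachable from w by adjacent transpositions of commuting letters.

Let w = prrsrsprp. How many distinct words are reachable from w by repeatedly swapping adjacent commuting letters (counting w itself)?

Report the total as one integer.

piece 0:p — minimal
piece 1:r rests on {0:p}
piece 2:r rests on {1:r}
piece 3:s — minimal
piece 4:r rests on {2:r}
piece 5:s rests on {3:s}
piece 6:p rests on {4:r}
piece 7:r rests on {6:p}
piece 8:p rests on {7:r}
minimal pieces: {0:p, 3:s}
ways to finish when only these pieces remain (= sum over removing one remaining piece with nothing left below it):
  1 left: {5}→1  {8}→1
  2 left: {3,5}→1  {5,8}→2  {7,8}→1
  3 left: {3,5,8}→3  {5,7,8}→3  {6,7,8}→1
  4 left: {3,5,7,8}→6  {4,6,7,8}→1  {5,6,7,8}→4
  5 left: {2,4,6,7,8}→1  {3,5,6,7,8}→10  {4,5,6,7,8}→5
  6 left: {1,2,4,6,7,8}→1  {2,4,5,6,7,8}→6  {3,4,5,6,7,8}→15
  7 left: {0,1,2,4,6,7,8}→1  {1,2,4,5,6,7,8}→7  {2,3,4,5,6,7,8}→21
  placing 0:p first → 28 extensions
  placing 3:s first → 8 extensions
total linear extensions = 36

36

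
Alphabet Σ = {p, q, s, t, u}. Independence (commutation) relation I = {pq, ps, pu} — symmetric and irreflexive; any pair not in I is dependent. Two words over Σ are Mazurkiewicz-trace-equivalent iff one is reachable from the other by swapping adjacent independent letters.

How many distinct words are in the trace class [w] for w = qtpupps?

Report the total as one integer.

0(q) covers ∅
1(t) covers 0:q
2(p) covers 1:t
3(u) covers 1:t
4(p) covers 2:p
5(p) covers 4:p
6(s) covers 3:u
floor of heap: 0:q
completions by unplaced set U, small U first (add the entries for U minus each lowest piece of U):
  |U|=1: {5}:1  {6}:1
  |U|=2: {3,6}:1  {4,5}:1  {5,6}:2
  |U|=3: {2,4,5}:1  {3,5,6}:3  {4,5,6}:3
  |U|=4: {2,4,5,6}:4  {3,4,5,6}:6
  |U|=5: {2,3,4,5,6}:10
  start at 0(q): 10

10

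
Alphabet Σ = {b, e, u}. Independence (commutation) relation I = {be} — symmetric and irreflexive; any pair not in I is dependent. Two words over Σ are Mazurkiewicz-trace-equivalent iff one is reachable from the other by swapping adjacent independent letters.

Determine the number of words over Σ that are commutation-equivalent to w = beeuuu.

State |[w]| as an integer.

drop 0:b onto floor
drop 1:e onto floor
drop 2:e onto {1:e}
drop 3:u onto {0:b, 2:e}
drop 4:u onto {3:u}
drop 5:u onto {4:u}
ground layer = {0:b, 1:e}
drop-orders for the pieces not yet dropped (sum over which currently-grounded one goes next):
  1 to go: {5} 1
  2 to go: {4,5} 1
  3 to go: {3,4,5} 1
  4 to go: {0,3,4,5} 1  {2,3,4,5} 1
  if 0:b drops first: 1 orders
  if 1:e drops first: 2 orders
heap linearizations: 3

3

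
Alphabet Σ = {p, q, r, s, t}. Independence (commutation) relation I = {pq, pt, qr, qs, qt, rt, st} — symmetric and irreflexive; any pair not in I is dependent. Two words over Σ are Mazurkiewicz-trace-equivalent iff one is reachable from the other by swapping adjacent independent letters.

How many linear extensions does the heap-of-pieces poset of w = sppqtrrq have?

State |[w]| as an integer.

0(s) covers ∅
1(p) covers 0:s
2(p) covers 1:p
3(q) covers ∅
4(t) covers ∅
5(r) covers 2:p
6(r) covers 5:r
7(q) covers 3:q
floor of heap: 0:s, 3:q, 4:t
completions by unplaced set U, small U first (add the entries for U minus each lowest piece of U):
  |U|=1: {4}:1  {6}:1  {7}:1
  |U|=2: {3,7}:1  {4,6}:2  {4,7}:2  {5,6}:1  {6,7}:2
  |U|=3: {2,5,6}:1  {3,4,7}:3  {3,6,7}:3  {4,5,6}:3  {4,6,7}:6  {5,6,7}:3
  |U|=4: {1,2,5,6}:1  {2,4,5,6}:4  {2,5,6,7}:4  {3,4,6,7}:12  {3,5,6,7}:6  {4,5,6,7}:12
  |U|=5: {0,1,2,5,6}:1  {1,2,4,5,6}:5  {1,2,5,6,7}:5  {2,3,5,6,7}:10  {2,4,5,6,7}:20  {3,4,5,6,7}:30
  |U|=6: {0,1,2,4,5,6}:6  {0,1,2,5,6,7}:6  {1,2,3,5,6,7}:15  {1,2,4,5,6,7}:30  {2,3,4,5,6,7}:60
  start at 0(s): 105
  start at 3(q): 42
  start at 4(t): 21
sum over floor = 168

168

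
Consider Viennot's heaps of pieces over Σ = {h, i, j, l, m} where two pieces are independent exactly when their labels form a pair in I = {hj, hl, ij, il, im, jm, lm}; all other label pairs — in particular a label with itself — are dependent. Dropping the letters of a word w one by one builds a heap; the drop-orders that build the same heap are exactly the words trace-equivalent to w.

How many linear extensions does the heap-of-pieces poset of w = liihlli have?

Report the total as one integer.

piece 0:l — minimal
piece 1:i — minimal
piece 2:i rests on {1:i}
piece 3:h rests on {2:i}
piece 4:l rests on {0:l}
piece 5:l rests on {4:l}
piece 6:i rests on {3:h}
minimal pieces: {0:l, 1:i}
ways to finish when only these pieces remain (= sum over removing one remaining piece with nothing left below it):
  1 left: {5}→1  {6}→1
  2 left: {3,6}→1  {4,5}→1  {5,6}→2
  3 left: {0,4,5}→1  {2,3,6}→1  {3,5,6}→3  {4,5,6}→3
  4 left: {0,4,5,6}→4  {1,2,3,6}→1  {2,3,5,6}→4  {3,4,5,6}→6
  5 left: {0,3,4,5,6}→10  {1,2,3,5,6}→5  {2,3,4,5,6}→10
  placing 0:l first → 15 extensions
  placing 1:i first → 20 extensions
total linear extensions = 35

35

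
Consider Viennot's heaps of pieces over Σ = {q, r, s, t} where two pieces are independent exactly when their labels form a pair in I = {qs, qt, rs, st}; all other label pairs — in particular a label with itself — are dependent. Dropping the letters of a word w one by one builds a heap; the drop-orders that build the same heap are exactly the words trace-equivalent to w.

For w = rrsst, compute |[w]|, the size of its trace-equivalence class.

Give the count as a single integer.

0(r) covers ∅
1(r) covers 0:r
2(s) covers ∅
3(s) covers 2:s
4(t) covers 1:r
floor of heap: 0:r, 2:s
completions by unplaced set U, small U first (add the entries for U minus each lowest piece of U):
  |U|=1: {3}:1  {4}:1
  |U|=2: {1,4}:1  {2,3}:1  {3,4}:2
  |U|=3: {0,1,4}:1  {1,3,4}:3  {2,3,4}:3
  start at 0(r): 6
  start at 2(s): 4
sum over floor = 10

10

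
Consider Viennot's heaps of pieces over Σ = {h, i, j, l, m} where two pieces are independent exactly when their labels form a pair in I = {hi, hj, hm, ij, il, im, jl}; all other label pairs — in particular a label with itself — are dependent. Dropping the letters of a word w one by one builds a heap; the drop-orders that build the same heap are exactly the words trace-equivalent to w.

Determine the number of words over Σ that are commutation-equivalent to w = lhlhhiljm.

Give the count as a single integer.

63

#0=l has no predecessor
#1=h depends on [0:l]
#2=l depends on [1:h]
#3=h depends on [2:l]
#4=h depends on [3:h]
#5=i has no predecessor
#6=l depends on [4:h]
#7=j has no predecessor
#8=m depends on [6:l, 7:j]
sources: [0:l, 5:i, 7:j]
N(rest) = Σ N(rest − s) over sources s of rest; N(one piece) = 1:
  size 1 → [5]=1  [8]=1
  size 2 → [5,8]=2  [6,8]=1  [7,8]=1
  size 3 → [4,6,8]=1  [5,6,8]=3  [5,7,8]=3  [6,7,8]=2
  size 4 → [3,4,6,8]=1  [4,5,6,8]=4  [4,6,7,8]=3  [5,6,7,8]=8
  size 5 → [2,3,4,6,8]=1  [3,4,5,6,8]=5  [3,4,6,7,8]=4  [4,5,6,7,8]=15
  size 6 → [1,2,3,4,6,8]=1  [2,3,4,5,6,8]=6  [2,3,4,6,7,8]=5  [3,4,5,6,7,8]=24
  size 7 → [0,1,2,3,4,6,8]=1  [1,2,3,4,5,6,8]=7  [1,2,3,4,6,7,8]=6  [2,3,4,5,6,7,8]=35
  first=0(l) contributes 48
  first=5(i) contributes 7
  first=7(j) contributes 8
|[w]| = 63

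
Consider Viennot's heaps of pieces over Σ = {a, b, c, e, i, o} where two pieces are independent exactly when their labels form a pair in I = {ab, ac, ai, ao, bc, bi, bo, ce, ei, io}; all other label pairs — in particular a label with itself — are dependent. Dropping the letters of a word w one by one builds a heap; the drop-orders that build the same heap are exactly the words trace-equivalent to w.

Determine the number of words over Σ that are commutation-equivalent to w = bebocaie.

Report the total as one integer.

piece 0:b — minimal
piece 1:e rests on {0:b}
piece 2:b rests on {1:e}
piece 3:o rests on {1:e}
piece 4:c rests on {3:o}
piece 5:a rests on {1:e}
piece 6:i rests on {4:c}
piece 7:e rests on {2:b, 3:o, 5:a}
minimal pieces: {0:b}
ways to finish when only these pieces remain (= sum over removing one remaining piece with nothing left below it):
  1 left: {6}→1  {7}→1
  2 left: {2,7}→1  {4,6}→1  {5,7}→1  {6,7}→2
  3 left: {2,5,7}→2  {2,6,7}→3  {4,6,7}→3  {5,6,7}→3
  4 left: {2,4,6,7}→6  {2,5,6,7}→8  {3,4,6,7}→3  {4,5,6,7}→6
  5 left: {2,3,4,6,7}→9  {2,4,5,6,7}→20  {3,4,5,6,7}→9
  6 left: {2,3,4,5,6,7}→38
  placing 0:b first → 38 extensions

38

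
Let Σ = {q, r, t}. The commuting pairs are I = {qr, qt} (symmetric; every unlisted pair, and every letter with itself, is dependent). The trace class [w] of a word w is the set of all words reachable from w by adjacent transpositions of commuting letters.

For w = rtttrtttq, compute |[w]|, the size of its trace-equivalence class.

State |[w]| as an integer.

9

0(r) covers ∅
1(t) covers 0:r
2(t) covers 1:t
3(t) covers 2:t
4(r) covers 3:t
5(t) covers 4:r
6(t) covers 5:t
7(t) covers 6:t
8(q) covers ∅
floor of heap: 0:r, 8:q
completions by unplaced set U, small U first (add the entries for U minus each lowest piece of U):
  |U|=1: {7}:1  {8}:1
  |U|=2: {6,7}:1  {7,8}:2
  |U|=3: {5,6,7}:1  {6,7,8}:3
  |U|=4: {4,5,6,7}:1  {5,6,7,8}:4
  |U|=5: {3,4,5,6,7}:1  {4,5,6,7,8}:5
  |U|=6: {2,3,4,5,6,7}:1  {3,4,5,6,7,8}:6
  |U|=7: {1,2,3,4,5,6,7}:1  {2,3,4,5,6,7,8}:7
  start at 0(r): 8
  start at 8(q): 1
sum over floor = 9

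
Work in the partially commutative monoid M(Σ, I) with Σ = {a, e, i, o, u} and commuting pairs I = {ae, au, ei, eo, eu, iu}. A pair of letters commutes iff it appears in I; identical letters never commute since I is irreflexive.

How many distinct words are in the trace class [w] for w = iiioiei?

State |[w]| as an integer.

7

piece 0:i — minimal
piece 1:i rests on {0:i}
piece 2:i rests on {1:i}
piece 3:o rests on {2:i}
piece 4:i rests on {3:o}
piece 5:e — minimal
piece 6:i rests on {4:i}
minimal pieces: {0:i, 5:e}
ways to finish when only these pieces remain (= sum over removing one remaining piece with nothing left below it):
  1 left: {5}→1  {6}→1
  2 left: {4,6}→1  {5,6}→2
  3 left: {3,4,6}→1  {4,5,6}→3
  4 left: {2,3,4,6}→1  {3,4,5,6}→4
  5 left: {1,2,3,4,6}→1  {2,3,4,5,6}→5
  placing 0:i first → 6 extensions
  placing 5:e first → 1 extensions
total linear extensions = 7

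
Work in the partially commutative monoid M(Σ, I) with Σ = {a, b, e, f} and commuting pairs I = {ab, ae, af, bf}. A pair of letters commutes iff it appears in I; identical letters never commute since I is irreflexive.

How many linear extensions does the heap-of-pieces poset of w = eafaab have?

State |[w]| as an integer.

#0=e has no predecessor
#1=a has no predecessor
#2=f depends on [0:e]
#3=a depends on [1:a]
#4=a depends on [3:a]
#5=b depends on [0:e]
sources: [0:e, 1:a]
N(rest) = Σ N(rest − s) over sources s of rest; N(one piece) = 1:
  size 1 → [2]=1  [4]=1  [5]=1
  size 2 → [2,4]=2  [2,5]=2  [3,4]=1  [4,5]=2
  size 3 → [0,2,5]=2  [1,3,4]=1  [2,3,4]=3  [2,4,5]=6  [3,4,5]=3
  size 4 → [0,2,4,5]=8  [1,2,3,4]=4  [1,3,4,5]=4  [2,3,4,5]=12
  first=0(e) contributes 20
  first=1(a) contributes 20
|[w]| = 40

40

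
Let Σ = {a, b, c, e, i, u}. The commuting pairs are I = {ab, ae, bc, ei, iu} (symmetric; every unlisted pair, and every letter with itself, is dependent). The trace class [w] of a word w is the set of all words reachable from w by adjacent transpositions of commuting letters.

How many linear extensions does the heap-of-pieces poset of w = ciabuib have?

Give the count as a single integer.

4

drop 0:c onto floor
drop 1:i onto {0:c}
drop 2:a onto {1:i}
drop 3:b onto {1:i}
drop 4:u onto {2:a, 3:b}
drop 5:i onto {2:a, 3:b}
drop 6:b onto {4:u, 5:i}
ground layer = {0:c}
drop-orders for the pieces not yet dropped (sum over which currently-grounded one goes next):
  1 to go: {6} 1
  2 to go: {4,6} 1  {5,6} 1
  3 to go: {4,5,6} 2
  4 to go: {2,4,5,6} 2  {3,4,5,6} 2
  5 to go: {2,3,4,5,6} 4
  if 0:c drops first: 4 orders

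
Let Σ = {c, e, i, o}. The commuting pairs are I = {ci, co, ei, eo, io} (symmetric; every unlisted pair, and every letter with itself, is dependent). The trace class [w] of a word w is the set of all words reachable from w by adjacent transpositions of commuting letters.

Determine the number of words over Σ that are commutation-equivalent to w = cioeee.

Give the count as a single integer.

0(c) covers ∅
1(i) covers ∅
2(o) covers ∅
3(e) covers 0:c
4(e) covers 3:e
5(e) covers 4:e
floor of heap: 0:c, 1:i, 2:o
completions by unplaced set U, small U first (add the entries for U minus each lowest piece of U):
  |U|=1: {1}:1  {2}:1  {5}:1
  |U|=2: {1,2}:2  {1,5}:2  {2,5}:2  {4,5}:1
  |U|=3: {1,2,5}:6  {1,4,5}:3  {2,4,5}:3  {3,4,5}:1
  |U|=4: {0,3,4,5}:1  {1,2,4,5}:12  {1,3,4,5}:4  {2,3,4,5}:4
  start at 0(c): 20
  start at 1(i): 5
  start at 2(o): 5
sum over floor = 30

30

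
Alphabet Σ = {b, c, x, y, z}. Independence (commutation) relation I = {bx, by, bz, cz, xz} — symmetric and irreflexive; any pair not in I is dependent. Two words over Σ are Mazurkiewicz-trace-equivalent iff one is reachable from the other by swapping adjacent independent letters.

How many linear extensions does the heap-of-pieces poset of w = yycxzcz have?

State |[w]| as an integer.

10

piece 0:y — minimal
piece 1:y rests on {0:y}
piece 2:c rests on {1:y}
piece 3:x rests on {2:c}
piece 4:z rests on {1:y}
piece 5:c rests on {3:x}
piece 6:z rests on {4:z}
minimal pieces: {0:y}
ways to finish when only these pieces remain (= sum over removing one remaining piece with nothing left below it):
  1 left: {5}→1  {6}→1
  2 left: {3,5}→1  {4,6}→1  {5,6}→2
  3 left: {2,3,5}→1  {3,5,6}→3  {4,5,6}→3
  4 left: {2,3,5,6}→4  {3,4,5,6}→6
  5 left: {2,3,4,5,6}→10
  placing 0:y first → 10 extensions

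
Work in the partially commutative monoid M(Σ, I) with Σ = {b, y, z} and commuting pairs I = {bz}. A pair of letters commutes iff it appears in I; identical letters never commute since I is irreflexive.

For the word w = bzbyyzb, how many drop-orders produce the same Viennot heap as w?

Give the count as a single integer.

piece 0:b — minimal
piece 1:z — minimal
piece 2:b rests on {0:b}
piece 3:y rests on {1:z, 2:b}
piece 4:y rests on {3:y}
piece 5:z rests on {4:y}
piece 6:b rests on {4:y}
minimal pieces: {0:b, 1:z}
ways to finish when only these pieces remain (= sum over removing one remaining piece with nothing left below it):
  1 left: {5}→1  {6}→1
  2 left: {5,6}→2
  3 left: {4,5,6}→2
  4 left: {3,4,5,6}→2
  5 left: {1,3,4,5,6}→2  {2,3,4,5,6}→2
  placing 0:b first → 4 extensions
  placing 1:z first → 2 extensions
total linear extensions = 6

6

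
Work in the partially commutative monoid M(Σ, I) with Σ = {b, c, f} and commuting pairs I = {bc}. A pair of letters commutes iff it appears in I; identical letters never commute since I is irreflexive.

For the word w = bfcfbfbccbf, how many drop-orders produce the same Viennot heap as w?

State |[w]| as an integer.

6

piece 0:b — minimal
piece 1:f rests on {0:b}
piece 2:c rests on {1:f}
piece 3:f rests on {2:c}
piece 4:b rests on {3:f}
piece 5:f rests on {4:b}
piece 6:b rests on {5:f}
piece 7:c rests on {5:f}
piece 8:c rests on {7:c}
piece 9:b rests on {6:b}
piece 10:f rests on {8:c, 9:b}
minimal pieces: {0:b}
ways to finish when only these pieces remain (= sum over removing one remaining piece with nothing left below it):
  1 left: {10}→1
  2 left: {8,10}→1  {9,10}→1
  3 left: {6,9,10}→1  {7,8,10}→1  {8,9,10}→2
  4 left: {6,8,9,10}→3  {7,8,9,10}→3
  5 left: {6,7,8,9,10}→6
  6 left: {5,6,7,8,9,10}→6
  7 left: {4,5,6,7,8,9,10}→6
  8 left: {3,4,5,6,7,8,9,10}→6
  9 left: {2,3,4,5,6,7,8,9,10}→6
  placing 0:b first → 6 extensions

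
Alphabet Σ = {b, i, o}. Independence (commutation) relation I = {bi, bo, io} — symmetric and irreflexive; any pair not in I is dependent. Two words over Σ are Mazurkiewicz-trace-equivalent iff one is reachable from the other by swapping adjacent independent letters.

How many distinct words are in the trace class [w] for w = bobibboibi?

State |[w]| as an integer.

0(b) covers ∅
1(o) covers ∅
2(b) covers 0:b
3(i) covers ∅
4(b) covers 2:b
5(b) covers 4:b
6(o) covers 1:o
7(i) covers 3:i
8(b) covers 5:b
9(i) covers 7:i
floor of heap: 0:b, 1:o, 3:i
completions by unplaced set U, small U first (add the entries for U minus each lowest piece of U):
  |U|=1: {6}:1  {8}:1  {9}:1
  |U|=2: {1,6}:1  {5,8}:1  {6,8}:2  {6,9}:2  {7,9}:1  {8,9}:2
  |U|=3: {1,6,8}:3  {1,6,9}:3  {3,7,9}:1  {4,5,8}:1  {5,6,8}:3  {5,8,9}:3  {6,7,9}:3  {6,8,9}:6  {7,8,9}:3
  |U|=4: {1,5,6,8}:6  {1,6,7,9}:6  {1,6,8,9}:12  {2,4,5,8}:1  {3,6,7,9}:4  {3,7,8,9}:4  {4,5,6,8}:4  {4,5,8,9}:4  {5,6,8,9}:12  {5,7,8,9}:6  {6,7,8,9}:12
  |U|=5: {0,2,4,5,8}:1  {1,3,6,7,9}:10  {1,4,5,6,8}:10  {1,5,6,8,9}:30  {1,6,7,8,9}:30  {2,4,5,6,8}:5  {2,4,5,8,9}:5  {3,5,7,8,9}:10  {3,6,7,8,9}:20  {4,5,6,8,9}:20  {4,5,7,8,9}:10  {5,6,7,8,9}:30
  |U|=6: {0,2,4,5,6,8}:6  {0,2,4,5,8,9}:6  {1,2,4,5,6,8}:15  {1,3,6,7,8,9}:60  {1,4,5,6,8,9}:60  {1,5,6,7,8,9}:90  {2,4,5,6,8,9}:30  {2,4,5,7,8,9}:15  {3,4,5,7,8,9}:20  {3,5,6,7,8,9}:60  {4,5,6,7,8,9}:60
  |U|=7: {0,1,2,4,5,6,8}:21  {0,2,4,5,6,8,9}:42  {0,2,4,5,7,8,9}:21  {1,2,4,5,6,8,9}:105  {1,3,5,6,7,8,9}:210  {1,4,5,6,7,8,9}:210  {2,3,4,5,7,8,9}:35  {2,4,5,6,7,8,9}:105  {3,4,5,6,7,8,9}:140
  |U|=8: {0,1,2,4,5,6,8,9}:168  {0,2,3,4,5,7,8,9}:56  {0,2,4,5,6,7,8,9}:168  {1,2,4,5,6,7,8,9}:420  {1,3,4,5,6,7,8,9}:560  {2,3,4,5,6,7,8,9}:280
  start at 0(b): 1260
  start at 1(o): 504
  start at 3(i): 756
sum over floor = 2520

2520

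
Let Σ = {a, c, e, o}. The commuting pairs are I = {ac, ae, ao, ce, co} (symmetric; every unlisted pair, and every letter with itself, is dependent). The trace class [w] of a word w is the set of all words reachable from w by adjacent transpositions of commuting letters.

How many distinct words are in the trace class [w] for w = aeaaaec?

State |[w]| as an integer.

drop 0:a onto floor
drop 1:e onto floor
drop 2:a onto {0:a}
drop 3:a onto {2:a}
drop 4:a onto {3:a}
drop 5:e onto {1:e}
drop 6:c onto floor
ground layer = {0:a, 1:e, 6:c}
drop-orders for the pieces not yet dropped (sum over which currently-grounded one goes next):
  1 to go: {4} 1  {5} 1  {6} 1
  2 to go: {1,5} 1  {3,4} 1  {4,5} 2  {4,6} 2  {5,6} 2
  3 to go: {1,4,5} 3  {1,5,6} 3  {2,3,4} 1  {3,4,5} 3  {3,4,6} 3  {4,5,6} 6
  4 to go: {0,2,3,4} 1  {1,3,4,5} 6  {1,4,5,6} 12  {2,3,4,5} 4  {2,3,4,6} 4  {3,4,5,6} 12
  5 to go: {0,2,3,4,5} 5  {0,2,3,4,6} 5  {1,2,3,4,5} 10  {1,3,4,5,6} 30  {2,3,4,5,6} 20
  if 0:a drops first: 60 orders
  if 1:e drops first: 30 orders
  if 6:c drops first: 15 orders
heap linearizations: 105

105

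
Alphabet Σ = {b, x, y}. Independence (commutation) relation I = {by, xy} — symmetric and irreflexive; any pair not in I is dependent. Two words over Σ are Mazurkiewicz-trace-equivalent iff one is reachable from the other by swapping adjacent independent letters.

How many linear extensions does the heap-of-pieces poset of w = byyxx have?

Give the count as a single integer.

10

#0=b has no predecessor
#1=y has no predecessor
#2=y depends on [1:y]
#3=x depends on [0:b]
#4=x depends on [3:x]
sources: [0:b, 1:y]
N(rest) = Σ N(rest − s) over sources s of rest; N(one piece) = 1:
  size 1 → [2]=1  [4]=1
  size 2 → [1,2]=1  [2,4]=2  [3,4]=1
  size 3 → [0,3,4]=1  [1,2,4]=3  [2,3,4]=3
  first=0(b) contributes 6
  first=1(y) contributes 4
|[w]| = 10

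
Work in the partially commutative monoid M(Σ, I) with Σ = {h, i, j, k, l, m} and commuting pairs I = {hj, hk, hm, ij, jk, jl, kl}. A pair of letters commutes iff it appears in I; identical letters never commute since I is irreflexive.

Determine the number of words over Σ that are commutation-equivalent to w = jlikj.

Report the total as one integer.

#0=j has no predecessor
#1=l has no predecessor
#2=i depends on [1:l]
#3=k depends on [2:i]
#4=j depends on [0:j]
sources: [0:j, 1:l]
N(rest) = Σ N(rest − s) over sources s of rest; N(one piece) = 1:
  size 1 → [3]=1  [4]=1
  size 2 → [0,4]=1  [2,3]=1  [3,4]=2
  size 3 → [0,3,4]=3  [1,2,3]=1  [2,3,4]=3
  first=0(j) contributes 4
  first=1(l) contributes 6
|[w]| = 10

10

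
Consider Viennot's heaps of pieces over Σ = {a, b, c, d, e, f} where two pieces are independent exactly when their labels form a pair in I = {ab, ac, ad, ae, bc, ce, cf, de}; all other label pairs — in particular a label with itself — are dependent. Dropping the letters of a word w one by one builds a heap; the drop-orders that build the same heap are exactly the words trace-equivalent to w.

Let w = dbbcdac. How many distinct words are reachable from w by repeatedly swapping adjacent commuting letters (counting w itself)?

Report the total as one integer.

#0=d has no predecessor
#1=b depends on [0:d]
#2=b depends on [1:b]
#3=c depends on [0:d]
#4=d depends on [2:b, 3:c]
#5=a has no predecessor
#6=c depends on [4:d]
sources: [0:d, 5:a]
N(rest) = Σ N(rest − s) over sources s of rest; N(one piece) = 1:
  size 1 → [5]=1  [6]=1
  size 2 → [4,6]=1  [5,6]=2
  size 3 → [2,4,6]=1  [3,4,6]=1  [4,5,6]=3
  size 4 → [1,2,4,6]=1  [2,3,4,6]=2  [2,4,5,6]=4  [3,4,5,6]=4
  size 5 → [1,2,3,4,6]=3  [1,2,4,5,6]=5  [2,3,4,5,6]=10
  first=0(d) contributes 18
  first=5(a) contributes 3
|[w]| = 21

21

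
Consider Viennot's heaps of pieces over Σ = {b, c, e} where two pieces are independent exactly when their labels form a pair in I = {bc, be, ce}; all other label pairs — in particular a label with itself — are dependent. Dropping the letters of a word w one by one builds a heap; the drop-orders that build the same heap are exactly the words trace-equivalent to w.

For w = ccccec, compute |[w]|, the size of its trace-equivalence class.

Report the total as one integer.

drop 0:c onto floor
drop 1:c onto {0:c}
drop 2:c onto {1:c}
drop 3:c onto {2:c}
drop 4:e onto floor
drop 5:c onto {3:c}
ground layer = {0:c, 4:e}
drop-orders for the pieces not yet dropped (sum over which currently-grounded one goes next):
  1 to go: {4} 1  {5} 1
  2 to go: {3,5} 1  {4,5} 2
  3 to go: {2,3,5} 1  {3,4,5} 3
  4 to go: {1,2,3,5} 1  {2,3,4,5} 4
  if 0:c drops first: 5 orders
  if 4:e drops first: 1 orders
heap linearizations: 6

6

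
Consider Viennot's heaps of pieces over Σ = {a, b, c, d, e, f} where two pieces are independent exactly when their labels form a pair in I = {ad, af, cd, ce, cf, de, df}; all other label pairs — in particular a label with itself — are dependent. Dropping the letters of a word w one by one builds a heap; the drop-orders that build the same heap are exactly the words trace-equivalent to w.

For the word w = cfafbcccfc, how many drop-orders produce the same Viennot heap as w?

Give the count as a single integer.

30

drop 0:c onto floor
drop 1:f onto floor
drop 2:a onto {0:c}
drop 3:f onto {1:f}
drop 4:b onto {2:a, 3:f}
drop 5:c onto {4:b}
drop 6:c onto {5:c}
drop 7:c onto {6:c}
drop 8:f onto {4:b}
drop 9:c onto {7:c}
ground layer = {0:c, 1:f}
drop-orders for the pieces not yet dropped (sum over which currently-grounded one goes next):
  1 to go: {8} 1  {9} 1
  2 to go: {7,9} 1  {8,9} 2
  3 to go: {6,7,9} 1  {7,8,9} 3
  4 to go: {5,6,7,9} 1  {6,7,8,9} 4
  5 to go: {5,6,7,8,9} 5
  6 to go: {4,5,6,7,8,9} 5
  7 to go: {2,4,5,6,7,8,9} 5  {3,4,5,6,7,8,9} 5
  8 to go: {0,2,4,5,6,7,8,9} 5  {1,3,4,5,6,7,8,9} 5  {2,3,4,5,6,7,8,9} 10
  if 0:c drops first: 15 orders
  if 1:f drops first: 15 orders
heap linearizations: 30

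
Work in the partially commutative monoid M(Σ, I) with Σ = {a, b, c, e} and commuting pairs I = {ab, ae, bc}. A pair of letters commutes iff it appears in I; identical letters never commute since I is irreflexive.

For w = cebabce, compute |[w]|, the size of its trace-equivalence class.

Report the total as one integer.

9

0(c) covers ∅
1(e) covers 0:c
2(b) covers 1:e
3(a) covers 0:c
4(b) covers 2:b
5(c) covers 1:e, 3:a
6(e) covers 4:b, 5:c
floor of heap: 0:c
completions by unplaced set U, small U first (add the entries for U minus each lowest piece of U):
  |U|=1: {6}:1
  |U|=2: {4,6}:1  {5,6}:1
  |U|=3: {2,4,6}:1  {3,5,6}:1  {4,5,6}:2
  |U|=4: {2,4,5,6}:3  {3,4,5,6}:3
  |U|=5: {1,2,4,5,6}:3  {2,3,4,5,6}:6
  start at 0(c): 9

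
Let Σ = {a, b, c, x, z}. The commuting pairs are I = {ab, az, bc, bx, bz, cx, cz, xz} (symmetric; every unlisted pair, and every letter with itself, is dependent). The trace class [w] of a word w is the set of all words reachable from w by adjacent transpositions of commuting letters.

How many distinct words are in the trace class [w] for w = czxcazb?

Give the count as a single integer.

0(c) covers ∅
1(z) covers ∅
2(x) covers ∅
3(c) covers 0:c
4(a) covers 2:x, 3:c
5(z) covers 1:z
6(b) covers ∅
floor of heap: 0:c, 1:z, 2:x, 6:b
completions by unplaced set U, small U first (add the entries for U minus each lowest piece of U):
  |U|=1: {4}:1  {5}:1  {6}:1
  |U|=2: {1,5}:1  {2,4}:1  {3,4}:1  {4,5}:2  {4,6}:2  {5,6}:2
  |U|=3: {0,3,4}:1  {1,4,5}:3  {1,5,6}:3  {2,3,4}:2  {2,4,5}:3  {2,4,6}:3  {3,4,5}:3  {3,4,6}:3  {4,5,6}:6
  |U|=4: {0,2,3,4}:3  {0,3,4,5}:4  {0,3,4,6}:4  {1,2,4,5}:6  {1,3,4,5}:6  {1,4,5,6}:12  {2,3,4,5}:8  {2,3,4,6}:8  {2,4,5,6}:12  {3,4,5,6}:12
  |U|=5: {0,1,3,4,5}:10  {0,2,3,4,5}:15  {0,2,3,4,6}:15  {0,3,4,5,6}:20  {1,2,3,4,5}:20  {1,2,4,5,6}:30  {1,3,4,5,6}:30  {2,3,4,5,6}:40
  start at 0(c): 120
  start at 1(z): 90
  start at 2(x): 60
  start at 6(b): 45
sum over floor = 315

315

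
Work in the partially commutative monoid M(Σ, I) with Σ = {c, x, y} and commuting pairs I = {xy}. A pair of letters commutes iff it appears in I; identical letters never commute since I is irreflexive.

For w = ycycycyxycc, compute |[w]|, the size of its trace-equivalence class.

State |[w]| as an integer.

#0=y has no predecessor
#1=c depends on [0:y]
#2=y depends on [1:c]
#3=c depends on [2:y]
#4=y depends on [3:c]
#5=c depends on [4:y]
#6=y depends on [5:c]
#7=x depends on [5:c]
#8=y depends on [6:y]
#9=c depends on [7:x, 8:y]
#10=c depends on [9:c]
sources: [0:y]
N(rest) = Σ N(rest − s) over sources s of rest; N(one piece) = 1:
  size 1 → [10]=1
  size 2 → [9,10]=1
  size 3 → [7,9,10]=1  [8,9,10]=1
  size 4 → [6,8,9,10]=1  [7,8,9,10]=2
  size 5 → [6,7,8,9,10]=3
  size 6 → [5,6,7,8,9,10]=3
  size 7 → [4,5,6,7,8,9,10]=3
  size 8 → [3,4,5,6,7,8,9,10]=3
  size 9 → [2,3,4,5,6,7,8,9,10]=3
  first=0(y) contributes 3

3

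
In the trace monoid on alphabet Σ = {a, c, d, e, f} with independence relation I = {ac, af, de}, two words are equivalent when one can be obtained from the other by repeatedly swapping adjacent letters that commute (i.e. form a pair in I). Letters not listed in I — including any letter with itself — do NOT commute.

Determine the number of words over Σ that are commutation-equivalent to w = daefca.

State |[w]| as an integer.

0(d) covers ∅
1(a) covers 0:d
2(e) covers 1:a
3(f) covers 2:e
4(c) covers 3:f
5(a) covers 2:e
floor of heap: 0:d
completions by unplaced set U, small U first (add the entries for U minus each lowest piece of U):
  |U|=1: {4}:1  {5}:1
  |U|=2: {3,4}:1  {4,5}:2
  |U|=3: {3,4,5}:3
  |U|=4: {2,3,4,5}:3
  start at 0(d): 3

3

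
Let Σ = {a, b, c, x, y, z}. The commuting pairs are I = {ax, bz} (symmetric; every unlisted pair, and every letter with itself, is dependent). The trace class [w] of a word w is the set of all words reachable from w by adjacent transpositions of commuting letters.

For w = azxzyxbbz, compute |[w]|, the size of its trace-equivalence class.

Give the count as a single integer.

3

0(a) covers ∅
1(z) covers 0:a
2(x) covers 1:z
3(z) covers 2:x
4(y) covers 3:z
5(x) covers 4:y
6(b) covers 5:x
7(b) covers 6:b
8(z) covers 5:x
floor of heap: 0:a
completions by unplaced set U, small U first (add the entries for U minus each lowest piece of U):
  |U|=1: {7}:1  {8}:1
  |U|=2: {6,7}:1  {7,8}:2
  |U|=3: {6,7,8}:3
  |U|=4: {5,6,7,8}:3
  |U|=5: {4,5,6,7,8}:3
  |U|=6: {3,4,5,6,7,8}:3
  |U|=7: {2,3,4,5,6,7,8}:3
  start at 0(a): 3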